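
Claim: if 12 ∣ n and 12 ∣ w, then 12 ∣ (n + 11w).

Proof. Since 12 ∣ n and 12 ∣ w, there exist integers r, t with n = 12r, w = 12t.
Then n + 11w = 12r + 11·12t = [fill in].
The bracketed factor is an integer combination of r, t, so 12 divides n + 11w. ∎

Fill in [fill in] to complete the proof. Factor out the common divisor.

Pull the common 12 out of every term: 12r + 11·12t = 12(r + 11t).
r + 11t is an integer, which exhibits the divisibility.

12(r + 11t)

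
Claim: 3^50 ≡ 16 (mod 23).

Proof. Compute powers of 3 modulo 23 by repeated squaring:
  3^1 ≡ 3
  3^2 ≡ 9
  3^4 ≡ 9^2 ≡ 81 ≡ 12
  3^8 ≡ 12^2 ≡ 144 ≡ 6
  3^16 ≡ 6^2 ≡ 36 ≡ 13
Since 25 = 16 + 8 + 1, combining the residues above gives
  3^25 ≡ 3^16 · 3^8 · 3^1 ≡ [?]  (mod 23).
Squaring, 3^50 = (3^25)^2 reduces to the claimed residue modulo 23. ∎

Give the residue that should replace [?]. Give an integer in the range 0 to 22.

4

3^16 · 3^8 · 3^1 ≡ 13 · 6 · 3 = 234.
234 mod 23 = 4, so 3^25 ≡ 4 (mod 23).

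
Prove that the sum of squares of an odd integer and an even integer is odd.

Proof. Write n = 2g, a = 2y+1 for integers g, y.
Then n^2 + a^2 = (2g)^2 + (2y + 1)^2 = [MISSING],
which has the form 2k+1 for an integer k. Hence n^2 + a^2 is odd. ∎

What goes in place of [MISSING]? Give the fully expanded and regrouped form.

Expanding: (2g)^2 + (2y + 1)^2 = 4g^2 + 4y^2 + 4y + 1.
Every term except the constant is even, so this is 2(2g^2 + 2y^2 + 2y) + 1,
and 2g^2 + 2y^2 + 2y ∈ ℤ gives the required form.

2(2g^2 + 2y^2 + 2y) + 1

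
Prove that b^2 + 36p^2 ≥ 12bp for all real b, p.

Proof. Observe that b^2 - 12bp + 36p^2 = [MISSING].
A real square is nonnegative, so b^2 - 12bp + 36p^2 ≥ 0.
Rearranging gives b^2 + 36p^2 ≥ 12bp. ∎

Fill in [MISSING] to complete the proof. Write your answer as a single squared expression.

(b - 6p)^2

b^2 - 12bp + 36p^2 is a perfect-square trinomial: the outer terms are (b)^2 and (6p)^2, and the cross term is -2·b·6p.
So b^2 - 12bp + 36p^2 = (b - 6p)^2 ≥ 0.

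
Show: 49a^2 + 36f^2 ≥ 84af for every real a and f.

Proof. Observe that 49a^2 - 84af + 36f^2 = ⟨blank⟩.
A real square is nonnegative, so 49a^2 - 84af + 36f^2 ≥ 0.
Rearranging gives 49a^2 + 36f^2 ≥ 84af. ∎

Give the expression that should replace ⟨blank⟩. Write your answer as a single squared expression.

(7a - 6f)^2

49a^2 - 84af + 36f^2 is a perfect-square trinomial: the outer terms are (7a)^2 and (6f)^2, and the cross term is -2·7a·6f.
So 49a^2 - 84af + 36f^2 = (7a - 6f)^2 ≥ 0.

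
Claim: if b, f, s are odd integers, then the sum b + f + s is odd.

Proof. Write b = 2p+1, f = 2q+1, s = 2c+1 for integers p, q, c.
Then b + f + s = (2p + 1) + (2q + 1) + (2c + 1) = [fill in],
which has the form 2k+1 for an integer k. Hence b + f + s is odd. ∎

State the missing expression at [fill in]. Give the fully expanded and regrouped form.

2(c + p + q + 1) + 1

Expanding: (2p + 1) + (2q + 1) + (2c + 1) = 2c + 2p + 2q + 3.
Every term except the constant is even, so this is 2(c + p + q + 1) + 1,
and c + p + q + 1 ∈ ℤ gives the required form.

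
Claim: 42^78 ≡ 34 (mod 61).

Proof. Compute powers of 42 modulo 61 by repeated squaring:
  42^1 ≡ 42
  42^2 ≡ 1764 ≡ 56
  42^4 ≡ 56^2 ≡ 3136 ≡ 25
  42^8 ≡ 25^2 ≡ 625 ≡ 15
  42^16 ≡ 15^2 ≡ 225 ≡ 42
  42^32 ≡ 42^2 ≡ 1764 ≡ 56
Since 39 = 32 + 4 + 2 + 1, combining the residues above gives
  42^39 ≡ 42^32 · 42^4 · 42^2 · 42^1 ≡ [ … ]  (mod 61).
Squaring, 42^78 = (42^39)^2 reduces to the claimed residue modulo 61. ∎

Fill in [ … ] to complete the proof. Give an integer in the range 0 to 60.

20

42^32 · 42^4 · 42^2 · 42^1 ≡ 56 · 25 · 56 · 42 = 3292800.
3292800 mod 61 = 20, so 42^39 ≡ 20 (mod 61).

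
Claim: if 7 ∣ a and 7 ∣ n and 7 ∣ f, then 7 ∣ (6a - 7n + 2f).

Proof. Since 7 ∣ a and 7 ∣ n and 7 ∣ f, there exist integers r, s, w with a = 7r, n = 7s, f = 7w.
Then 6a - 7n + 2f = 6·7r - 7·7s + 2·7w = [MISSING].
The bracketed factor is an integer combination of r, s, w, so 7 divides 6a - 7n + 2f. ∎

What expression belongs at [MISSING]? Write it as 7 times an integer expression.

7(6r - 7s + 2w)

Pull the common 7 out of every term: 6·7r - 7·7s + 2·7w = 7(6r - 7s + 2w).
6r - 7s + 2w is an integer, which exhibits the divisibility.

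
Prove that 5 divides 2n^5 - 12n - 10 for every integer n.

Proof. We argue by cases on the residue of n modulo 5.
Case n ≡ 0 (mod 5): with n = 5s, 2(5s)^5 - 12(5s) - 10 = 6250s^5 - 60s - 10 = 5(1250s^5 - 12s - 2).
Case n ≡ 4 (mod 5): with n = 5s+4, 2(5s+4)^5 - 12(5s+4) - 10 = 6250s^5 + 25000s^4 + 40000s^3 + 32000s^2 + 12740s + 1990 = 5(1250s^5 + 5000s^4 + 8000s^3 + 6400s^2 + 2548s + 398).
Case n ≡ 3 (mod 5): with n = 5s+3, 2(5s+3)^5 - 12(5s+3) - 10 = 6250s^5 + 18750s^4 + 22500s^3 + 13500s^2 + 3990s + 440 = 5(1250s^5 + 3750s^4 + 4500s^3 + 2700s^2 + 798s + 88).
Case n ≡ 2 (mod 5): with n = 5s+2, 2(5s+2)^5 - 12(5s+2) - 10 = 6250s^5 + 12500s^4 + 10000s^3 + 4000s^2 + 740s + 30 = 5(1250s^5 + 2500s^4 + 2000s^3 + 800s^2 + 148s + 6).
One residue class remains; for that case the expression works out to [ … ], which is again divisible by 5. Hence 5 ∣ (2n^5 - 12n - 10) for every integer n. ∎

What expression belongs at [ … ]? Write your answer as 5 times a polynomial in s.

The residues treated are {0, 4, 3, 2}, so the missing case is n ≡ 1 (mod 5); write n = 5s+1.
Then 2(5s+1)^5 - 12(5s+1) - 10 = 6250s^5 + 6250s^4 + 2500s^3 + 500s^2 - 10s - 20 = 5(1250s^5 + 1250s^4 + 500s^3 + 100s^2 - 2s - 4).

5(1250s^5 + 1250s^4 + 500s^3 + 100s^2 - 2s - 4)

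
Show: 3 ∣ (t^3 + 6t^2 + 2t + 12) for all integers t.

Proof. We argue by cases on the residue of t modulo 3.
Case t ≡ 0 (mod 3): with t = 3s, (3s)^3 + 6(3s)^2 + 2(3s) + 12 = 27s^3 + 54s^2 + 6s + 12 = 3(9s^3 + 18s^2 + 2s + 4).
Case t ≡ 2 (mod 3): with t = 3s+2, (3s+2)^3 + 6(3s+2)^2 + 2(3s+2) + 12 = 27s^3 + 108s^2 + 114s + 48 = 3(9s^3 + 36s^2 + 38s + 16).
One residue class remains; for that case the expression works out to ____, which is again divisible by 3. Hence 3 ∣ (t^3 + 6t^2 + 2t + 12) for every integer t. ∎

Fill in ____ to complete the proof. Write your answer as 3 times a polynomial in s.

3(9s^3 + 27s^2 + 17s + 7)

The residues treated are {0, 2}, so the missing case is t ≡ 1 (mod 3); write t = 3s+1.
Then (3s+1)^3 + 6(3s+1)^2 + 2(3s+1) + 12 = 27s^3 + 81s^2 + 51s + 21 = 3(9s^3 + 27s^2 + 17s + 7).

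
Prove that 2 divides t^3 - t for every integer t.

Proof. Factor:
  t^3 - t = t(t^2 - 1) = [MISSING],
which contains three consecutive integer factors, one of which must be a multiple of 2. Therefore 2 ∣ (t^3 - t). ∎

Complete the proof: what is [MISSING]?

t(t^2 - 1) = t(t - 1)(t + 1) = (t - 1)t(t + 1).
These three factors are consecutive integers, so their product is divisible by 2.

(t - 1)t(t + 1)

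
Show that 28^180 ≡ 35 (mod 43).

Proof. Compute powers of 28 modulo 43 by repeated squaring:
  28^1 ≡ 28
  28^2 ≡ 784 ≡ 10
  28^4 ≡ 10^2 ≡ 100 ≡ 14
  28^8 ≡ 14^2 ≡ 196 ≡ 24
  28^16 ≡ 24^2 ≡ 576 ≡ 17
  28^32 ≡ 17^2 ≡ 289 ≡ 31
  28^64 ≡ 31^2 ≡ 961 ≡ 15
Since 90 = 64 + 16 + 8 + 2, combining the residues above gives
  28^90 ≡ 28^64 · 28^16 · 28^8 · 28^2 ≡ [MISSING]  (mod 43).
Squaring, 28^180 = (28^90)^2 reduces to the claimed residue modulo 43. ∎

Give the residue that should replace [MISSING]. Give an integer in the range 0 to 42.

11

Multiply the listed residues: 15 · 17 · 24 · 10 = 255 → 6120 → 61200.
Reducing modulo 43: 61200 = 1423·43 + 11, so 28^90 ≡ 11.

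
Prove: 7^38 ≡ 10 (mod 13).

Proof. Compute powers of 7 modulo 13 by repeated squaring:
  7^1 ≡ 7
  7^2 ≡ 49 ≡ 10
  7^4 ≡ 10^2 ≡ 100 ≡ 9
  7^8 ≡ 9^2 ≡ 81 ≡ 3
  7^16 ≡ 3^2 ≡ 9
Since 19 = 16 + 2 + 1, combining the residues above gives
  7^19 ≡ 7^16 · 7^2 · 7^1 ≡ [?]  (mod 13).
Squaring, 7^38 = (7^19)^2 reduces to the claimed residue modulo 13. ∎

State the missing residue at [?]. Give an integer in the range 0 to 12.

Multiply the listed residues: 9 · 10 · 7 = 90 → 630.
Reducing modulo 13: 630 = 48·13 + 6, so 7^19 ≡ 6.

6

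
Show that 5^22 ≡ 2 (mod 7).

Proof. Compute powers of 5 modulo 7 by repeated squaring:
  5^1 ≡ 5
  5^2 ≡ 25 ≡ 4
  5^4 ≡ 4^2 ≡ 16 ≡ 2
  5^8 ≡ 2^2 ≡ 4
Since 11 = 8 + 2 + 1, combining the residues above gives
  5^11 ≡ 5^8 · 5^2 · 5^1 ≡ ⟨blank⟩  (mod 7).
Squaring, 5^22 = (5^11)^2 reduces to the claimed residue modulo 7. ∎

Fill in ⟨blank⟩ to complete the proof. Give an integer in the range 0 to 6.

3

Multiply the listed residues: 4 · 4 · 5 = 16 → 80.
Reducing modulo 7: 80 = 11·7 + 3, so 5^11 ≡ 3.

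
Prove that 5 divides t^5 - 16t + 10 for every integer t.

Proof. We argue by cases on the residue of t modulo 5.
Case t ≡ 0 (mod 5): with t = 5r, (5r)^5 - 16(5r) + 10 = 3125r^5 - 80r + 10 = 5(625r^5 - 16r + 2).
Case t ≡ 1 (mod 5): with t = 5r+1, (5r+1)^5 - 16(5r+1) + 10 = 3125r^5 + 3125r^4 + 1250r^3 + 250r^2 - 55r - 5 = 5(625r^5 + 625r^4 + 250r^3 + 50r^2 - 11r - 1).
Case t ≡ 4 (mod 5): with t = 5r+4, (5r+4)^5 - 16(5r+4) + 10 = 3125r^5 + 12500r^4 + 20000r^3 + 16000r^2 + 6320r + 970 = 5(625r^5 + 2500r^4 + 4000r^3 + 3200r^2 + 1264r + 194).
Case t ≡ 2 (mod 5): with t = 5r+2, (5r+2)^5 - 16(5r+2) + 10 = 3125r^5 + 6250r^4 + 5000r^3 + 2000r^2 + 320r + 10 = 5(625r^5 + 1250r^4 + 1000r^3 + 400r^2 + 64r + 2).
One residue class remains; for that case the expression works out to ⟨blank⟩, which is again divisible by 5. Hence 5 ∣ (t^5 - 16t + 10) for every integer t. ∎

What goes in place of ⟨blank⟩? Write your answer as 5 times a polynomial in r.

5(625r^5 + 1875r^4 + 2250r^3 + 1350r^2 + 389r + 41)

Only t ≡ 3 (mod 5) is unaccounted for. Put t = 5r+3:
(5r+3)^5 - 16(5r+3) + 10 expands to 3125r^5 + 9375r^4 + 11250r^3 + 6750r^2 + 1945r + 205,
and factoring out 5 leaves 5(625r^5 + 1875r^4 + 2250r^3 + 1350r^2 + 389r + 41).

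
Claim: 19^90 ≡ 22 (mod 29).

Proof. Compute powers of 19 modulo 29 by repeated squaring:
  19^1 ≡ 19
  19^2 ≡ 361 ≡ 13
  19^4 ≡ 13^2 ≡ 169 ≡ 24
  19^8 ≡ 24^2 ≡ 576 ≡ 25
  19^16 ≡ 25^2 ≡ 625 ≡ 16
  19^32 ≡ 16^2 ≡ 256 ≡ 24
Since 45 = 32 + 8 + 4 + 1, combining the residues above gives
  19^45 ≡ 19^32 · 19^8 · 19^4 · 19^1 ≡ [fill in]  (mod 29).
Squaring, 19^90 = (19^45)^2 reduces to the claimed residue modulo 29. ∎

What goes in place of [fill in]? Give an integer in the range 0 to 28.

14

19^32 · 19^8 · 19^4 · 19^1 ≡ 24 · 25 · 24 · 19 = 273600.
273600 mod 29 = 14, so 19^45 ≡ 14 (mod 29).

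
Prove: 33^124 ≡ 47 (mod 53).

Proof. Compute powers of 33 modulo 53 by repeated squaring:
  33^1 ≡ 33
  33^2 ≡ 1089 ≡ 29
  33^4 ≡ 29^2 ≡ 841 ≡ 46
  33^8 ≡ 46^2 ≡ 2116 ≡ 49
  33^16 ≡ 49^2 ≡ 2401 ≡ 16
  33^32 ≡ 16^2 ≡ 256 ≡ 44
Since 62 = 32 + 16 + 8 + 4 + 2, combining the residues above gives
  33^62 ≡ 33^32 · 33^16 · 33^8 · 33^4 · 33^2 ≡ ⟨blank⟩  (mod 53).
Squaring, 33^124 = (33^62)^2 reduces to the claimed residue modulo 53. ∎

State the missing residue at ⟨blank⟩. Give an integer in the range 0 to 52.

43

Multiply the listed residues: 44 · 16 · 49 · 46 · 29 = 704 → 34496 → 1586816 → 46017664.
Reducing modulo 53: 46017664 = 868257·53 + 43, so 33^62 ≡ 43.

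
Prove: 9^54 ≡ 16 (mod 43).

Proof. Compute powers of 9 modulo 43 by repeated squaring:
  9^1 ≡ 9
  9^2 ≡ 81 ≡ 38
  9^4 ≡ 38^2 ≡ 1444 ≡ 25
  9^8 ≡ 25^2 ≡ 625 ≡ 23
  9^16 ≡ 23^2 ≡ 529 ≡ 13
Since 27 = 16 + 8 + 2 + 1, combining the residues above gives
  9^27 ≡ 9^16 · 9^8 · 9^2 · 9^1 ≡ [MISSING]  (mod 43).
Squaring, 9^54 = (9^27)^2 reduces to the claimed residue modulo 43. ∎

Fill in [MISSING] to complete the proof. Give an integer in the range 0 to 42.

9^16 · 9^8 · 9^2 · 9^1 ≡ 13 · 23 · 38 · 9 = 102258.
102258 mod 43 = 4, so 9^27 ≡ 4 (mod 43).

4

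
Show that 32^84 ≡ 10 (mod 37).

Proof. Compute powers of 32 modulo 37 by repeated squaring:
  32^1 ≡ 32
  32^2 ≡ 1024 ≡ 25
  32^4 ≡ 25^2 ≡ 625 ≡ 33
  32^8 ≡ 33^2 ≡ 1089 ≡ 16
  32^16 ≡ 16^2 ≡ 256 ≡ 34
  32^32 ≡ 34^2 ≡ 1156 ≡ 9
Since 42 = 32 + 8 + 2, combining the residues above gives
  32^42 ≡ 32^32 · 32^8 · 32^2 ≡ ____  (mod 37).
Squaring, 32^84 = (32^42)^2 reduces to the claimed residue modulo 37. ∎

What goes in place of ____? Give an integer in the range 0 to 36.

32^32 · 32^8 · 32^2 ≡ 9 · 16 · 25 = 3600.
3600 mod 37 = 11, so 32^42 ≡ 11 (mod 37).

11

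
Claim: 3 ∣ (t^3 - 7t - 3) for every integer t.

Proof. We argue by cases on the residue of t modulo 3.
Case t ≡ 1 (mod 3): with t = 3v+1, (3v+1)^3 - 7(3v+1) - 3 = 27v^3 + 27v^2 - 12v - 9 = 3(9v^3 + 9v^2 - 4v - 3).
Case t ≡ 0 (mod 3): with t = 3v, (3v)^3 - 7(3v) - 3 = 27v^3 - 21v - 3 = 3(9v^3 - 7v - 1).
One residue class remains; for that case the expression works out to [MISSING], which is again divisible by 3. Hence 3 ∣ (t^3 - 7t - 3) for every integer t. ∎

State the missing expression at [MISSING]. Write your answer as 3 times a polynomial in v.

Only t ≡ 2 (mod 3) is unaccounted for. Put t = 3v+2:
(3v+2)^3 - 7(3v+2) - 3 expands to 27v^3 + 54v^2 + 15v - 9,
and factoring out 3 leaves 3(9v^3 + 18v^2 + 5v - 3).

3(9v^3 + 18v^2 + 5v - 3)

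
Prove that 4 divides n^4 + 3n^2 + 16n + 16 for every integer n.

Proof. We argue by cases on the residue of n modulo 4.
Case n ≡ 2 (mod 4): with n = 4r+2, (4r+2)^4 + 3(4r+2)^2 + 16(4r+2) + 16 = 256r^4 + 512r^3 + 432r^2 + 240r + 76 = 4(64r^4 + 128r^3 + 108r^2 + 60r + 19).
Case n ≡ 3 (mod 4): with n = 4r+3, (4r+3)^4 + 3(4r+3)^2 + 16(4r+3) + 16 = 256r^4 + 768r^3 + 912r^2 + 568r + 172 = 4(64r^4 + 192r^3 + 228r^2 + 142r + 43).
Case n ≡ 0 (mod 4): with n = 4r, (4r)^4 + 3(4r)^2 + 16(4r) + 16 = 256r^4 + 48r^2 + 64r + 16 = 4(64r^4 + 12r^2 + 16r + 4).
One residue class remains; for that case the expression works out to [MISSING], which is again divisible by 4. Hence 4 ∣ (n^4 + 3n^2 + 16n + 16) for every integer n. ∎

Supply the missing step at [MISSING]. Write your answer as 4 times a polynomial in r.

The residues treated are {2, 3, 0}, so the missing case is n ≡ 1 (mod 4); write n = 4r+1.
Then (4r+1)^4 + 3(4r+1)^2 + 16(4r+1) + 16 = 256r^4 + 256r^3 + 144r^2 + 104r + 36 = 4(64r^4 + 64r^3 + 36r^2 + 26r + 9).

4(64r^4 + 64r^3 + 36r^2 + 26r + 9)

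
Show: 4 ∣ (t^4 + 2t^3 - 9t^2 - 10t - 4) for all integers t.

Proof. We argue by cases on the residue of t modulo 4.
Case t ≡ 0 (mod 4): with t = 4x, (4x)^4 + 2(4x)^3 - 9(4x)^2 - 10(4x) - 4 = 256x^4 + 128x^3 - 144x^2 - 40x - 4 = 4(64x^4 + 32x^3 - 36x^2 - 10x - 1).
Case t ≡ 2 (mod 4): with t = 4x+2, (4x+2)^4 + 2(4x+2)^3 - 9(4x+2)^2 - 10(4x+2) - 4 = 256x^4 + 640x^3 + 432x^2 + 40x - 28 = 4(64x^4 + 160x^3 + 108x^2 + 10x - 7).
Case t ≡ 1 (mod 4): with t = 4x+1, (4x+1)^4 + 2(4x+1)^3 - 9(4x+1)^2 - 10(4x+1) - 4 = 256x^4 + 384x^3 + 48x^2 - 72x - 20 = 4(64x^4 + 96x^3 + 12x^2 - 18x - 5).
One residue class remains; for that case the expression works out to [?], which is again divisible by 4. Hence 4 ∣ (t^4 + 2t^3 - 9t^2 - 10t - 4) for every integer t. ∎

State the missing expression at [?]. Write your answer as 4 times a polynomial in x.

4(64x^4 + 224x^3 + 252x^2 + 98x + 5)

The residues treated are {0, 2, 1}, so the missing case is t ≡ 3 (mod 4); write t = 4x+3.
Then (4x+3)^4 + 2(4x+3)^3 - 9(4x+3)^2 - 10(4x+3) - 4 = 256x^4 + 896x^3 + 1008x^2 + 392x + 20 = 4(64x^4 + 224x^3 + 252x^2 + 98x + 5).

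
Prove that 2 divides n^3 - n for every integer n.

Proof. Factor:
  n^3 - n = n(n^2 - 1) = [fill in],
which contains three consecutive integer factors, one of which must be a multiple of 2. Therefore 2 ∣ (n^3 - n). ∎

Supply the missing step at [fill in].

(n - 1)n(n + 1)

n(n^2 - 1) = n(n - 1)(n + 1) = (n - 1)n(n + 1).
These three factors are consecutive integers, so their product is divisible by 2.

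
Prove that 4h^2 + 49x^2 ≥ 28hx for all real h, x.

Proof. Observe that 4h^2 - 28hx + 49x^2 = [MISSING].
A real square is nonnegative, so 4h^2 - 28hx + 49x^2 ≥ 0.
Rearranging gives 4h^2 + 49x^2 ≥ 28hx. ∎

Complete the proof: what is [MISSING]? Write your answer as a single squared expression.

(2h - 7x)^2

The leading and trailing coefficients are 2^2 and 7^2, and 28 = 2·2·7, so the trinomial is (2h - 7x)^2.
Hence 4h^2 - 28hx + 49x^2 ≥ 0.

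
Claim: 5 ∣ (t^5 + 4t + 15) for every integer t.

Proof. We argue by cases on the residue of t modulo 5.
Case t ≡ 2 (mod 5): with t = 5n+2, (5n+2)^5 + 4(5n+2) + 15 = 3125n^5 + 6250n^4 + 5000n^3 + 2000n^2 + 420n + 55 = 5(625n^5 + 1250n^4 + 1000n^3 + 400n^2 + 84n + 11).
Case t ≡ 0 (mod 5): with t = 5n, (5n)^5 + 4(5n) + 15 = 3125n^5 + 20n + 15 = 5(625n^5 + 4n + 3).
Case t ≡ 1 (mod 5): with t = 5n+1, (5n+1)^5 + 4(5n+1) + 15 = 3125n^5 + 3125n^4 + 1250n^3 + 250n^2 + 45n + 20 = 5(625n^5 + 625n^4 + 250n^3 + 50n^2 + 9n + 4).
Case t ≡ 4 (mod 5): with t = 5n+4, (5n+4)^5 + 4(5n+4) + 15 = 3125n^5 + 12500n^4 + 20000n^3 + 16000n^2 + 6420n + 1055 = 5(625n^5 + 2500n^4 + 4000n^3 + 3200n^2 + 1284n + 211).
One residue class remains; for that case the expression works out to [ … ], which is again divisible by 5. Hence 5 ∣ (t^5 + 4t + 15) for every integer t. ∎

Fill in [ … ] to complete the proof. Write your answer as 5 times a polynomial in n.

5(625n^5 + 1875n^4 + 2250n^3 + 1350n^2 + 409n + 54)

Only t ≡ 3 (mod 5) is unaccounted for. Put t = 5n+3:
(5n+3)^5 + 4(5n+3) + 15 expands to 3125n^5 + 9375n^4 + 11250n^3 + 6750n^2 + 2045n + 270,
and factoring out 5 leaves 5(625n^5 + 1875n^4 + 2250n^3 + 1350n^2 + 409n + 54).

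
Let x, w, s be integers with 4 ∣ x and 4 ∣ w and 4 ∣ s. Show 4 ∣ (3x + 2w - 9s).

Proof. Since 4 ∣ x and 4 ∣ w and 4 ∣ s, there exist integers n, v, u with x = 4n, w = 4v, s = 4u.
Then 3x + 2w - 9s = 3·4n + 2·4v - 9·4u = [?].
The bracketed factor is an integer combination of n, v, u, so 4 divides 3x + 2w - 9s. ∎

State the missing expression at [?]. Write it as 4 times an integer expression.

Pull the common 4 out of every term: 3·4n + 2·4v - 9·4u = 4(3n - 9u + 2v).
3n - 9u + 2v is an integer, which exhibits the divisibility.

4(3n - 9u + 2v)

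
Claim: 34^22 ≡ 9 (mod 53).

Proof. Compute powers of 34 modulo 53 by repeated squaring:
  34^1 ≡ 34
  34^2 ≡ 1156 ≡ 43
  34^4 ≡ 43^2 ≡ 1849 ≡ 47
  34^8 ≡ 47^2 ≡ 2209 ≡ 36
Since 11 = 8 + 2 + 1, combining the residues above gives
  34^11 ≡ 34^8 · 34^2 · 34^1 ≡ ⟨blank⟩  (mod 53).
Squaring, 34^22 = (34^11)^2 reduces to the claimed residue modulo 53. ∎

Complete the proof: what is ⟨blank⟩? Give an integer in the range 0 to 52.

Multiply the listed residues: 36 · 43 · 34 = 1548 → 52632.
Reducing modulo 53: 52632 = 993·53 + 3, so 34^11 ≡ 3.

3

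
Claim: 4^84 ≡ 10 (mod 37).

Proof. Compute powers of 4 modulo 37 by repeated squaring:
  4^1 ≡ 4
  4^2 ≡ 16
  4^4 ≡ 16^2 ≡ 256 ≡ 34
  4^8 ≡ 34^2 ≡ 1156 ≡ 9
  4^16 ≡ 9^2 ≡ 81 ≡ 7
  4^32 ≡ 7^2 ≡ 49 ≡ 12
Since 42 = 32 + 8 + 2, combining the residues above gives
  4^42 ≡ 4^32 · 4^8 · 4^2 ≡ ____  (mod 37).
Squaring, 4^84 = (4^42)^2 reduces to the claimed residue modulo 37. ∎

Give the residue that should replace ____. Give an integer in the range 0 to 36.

26

Multiply the listed residues: 12 · 9 · 16 = 108 → 1728.
Reducing modulo 37: 1728 = 46·37 + 26, so 4^42 ≡ 26.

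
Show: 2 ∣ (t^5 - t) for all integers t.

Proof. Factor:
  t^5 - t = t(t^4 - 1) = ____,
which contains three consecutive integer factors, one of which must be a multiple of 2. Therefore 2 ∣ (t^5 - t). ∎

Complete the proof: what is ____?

(t - 1)t(t + 1)(t^2 + 1)

t^4 - 1 = (t^2 - 1)(t^2 + 1), and t^2 - 1 = (t-1)(t+1).
So t(t^4 - 1) = (t - 1)t(t + 1)(t^2 + 1).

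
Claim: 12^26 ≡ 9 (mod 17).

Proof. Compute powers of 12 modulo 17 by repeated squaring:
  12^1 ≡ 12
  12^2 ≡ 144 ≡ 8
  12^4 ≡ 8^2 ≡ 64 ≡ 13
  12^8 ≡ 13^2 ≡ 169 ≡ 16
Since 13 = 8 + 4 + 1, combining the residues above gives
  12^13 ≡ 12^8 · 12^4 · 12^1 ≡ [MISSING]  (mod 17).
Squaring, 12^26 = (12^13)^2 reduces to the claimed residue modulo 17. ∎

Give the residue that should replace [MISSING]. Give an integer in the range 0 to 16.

Multiply the listed residues: 16 · 13 · 12 = 208 → 2496.
Reducing modulo 17: 2496 = 146·17 + 14, so 12^13 ≡ 14.

14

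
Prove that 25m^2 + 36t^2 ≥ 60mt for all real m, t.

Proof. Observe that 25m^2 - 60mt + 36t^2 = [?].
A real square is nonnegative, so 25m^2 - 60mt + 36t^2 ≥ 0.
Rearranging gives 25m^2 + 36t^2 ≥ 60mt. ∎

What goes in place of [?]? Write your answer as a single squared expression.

(5m - 6t)^2

25m^2 - 60mt + 36t^2 is a perfect-square trinomial: the outer terms are (5m)^2 and (6t)^2, and the cross term is -2·5m·6t.
So 25m^2 - 60mt + 36t^2 = (5m - 6t)^2 ≥ 0.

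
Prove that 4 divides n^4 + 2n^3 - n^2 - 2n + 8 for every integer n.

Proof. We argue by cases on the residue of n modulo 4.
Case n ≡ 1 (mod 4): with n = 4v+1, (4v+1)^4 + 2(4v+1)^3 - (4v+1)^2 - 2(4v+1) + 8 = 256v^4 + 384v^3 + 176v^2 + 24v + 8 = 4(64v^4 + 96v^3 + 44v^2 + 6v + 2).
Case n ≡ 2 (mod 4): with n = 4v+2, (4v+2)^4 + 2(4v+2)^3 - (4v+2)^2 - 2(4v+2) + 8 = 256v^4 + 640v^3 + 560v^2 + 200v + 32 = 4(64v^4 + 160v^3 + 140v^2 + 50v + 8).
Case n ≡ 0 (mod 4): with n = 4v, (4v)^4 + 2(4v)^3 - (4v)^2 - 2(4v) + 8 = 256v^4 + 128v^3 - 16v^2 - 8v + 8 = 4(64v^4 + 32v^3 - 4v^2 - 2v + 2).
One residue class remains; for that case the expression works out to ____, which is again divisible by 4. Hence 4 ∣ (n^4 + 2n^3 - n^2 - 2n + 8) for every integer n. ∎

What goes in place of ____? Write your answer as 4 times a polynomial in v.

4(64v^4 + 224v^3 + 284v^2 + 154v + 32)

Only n ≡ 3 (mod 4) is unaccounted for. Put n = 4v+3:
(4v+3)^4 + 2(4v+3)^3 - (4v+3)^2 - 2(4v+3) + 8 expands to 256v^4 + 896v^3 + 1136v^2 + 616v + 128,
and factoring out 4 leaves 4(64v^4 + 224v^3 + 284v^2 + 154v + 32).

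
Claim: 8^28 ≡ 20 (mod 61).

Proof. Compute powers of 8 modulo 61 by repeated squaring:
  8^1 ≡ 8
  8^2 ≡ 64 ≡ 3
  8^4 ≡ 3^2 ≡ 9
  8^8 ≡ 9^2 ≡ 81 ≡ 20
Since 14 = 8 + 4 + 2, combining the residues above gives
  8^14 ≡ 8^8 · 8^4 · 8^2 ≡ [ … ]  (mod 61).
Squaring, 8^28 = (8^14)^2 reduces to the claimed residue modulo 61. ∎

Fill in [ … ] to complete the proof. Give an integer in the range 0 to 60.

52

Multiply the listed residues: 20 · 9 · 3 = 180 → 540.
Reducing modulo 61: 540 = 8·61 + 52, so 8^14 ≡ 52.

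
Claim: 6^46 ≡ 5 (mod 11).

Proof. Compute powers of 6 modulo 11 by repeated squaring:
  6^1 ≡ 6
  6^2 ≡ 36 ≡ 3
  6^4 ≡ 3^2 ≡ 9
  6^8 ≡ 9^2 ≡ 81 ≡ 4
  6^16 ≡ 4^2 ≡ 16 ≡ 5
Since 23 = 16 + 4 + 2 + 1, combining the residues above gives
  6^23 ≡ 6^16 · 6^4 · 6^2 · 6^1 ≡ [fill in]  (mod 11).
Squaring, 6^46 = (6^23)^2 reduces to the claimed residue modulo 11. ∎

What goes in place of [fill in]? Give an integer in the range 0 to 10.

Multiply the listed residues: 5 · 9 · 3 · 6 = 45 → 135 → 810.
Reducing modulo 11: 810 = 73·11 + 7, so 6^23 ≡ 7.

7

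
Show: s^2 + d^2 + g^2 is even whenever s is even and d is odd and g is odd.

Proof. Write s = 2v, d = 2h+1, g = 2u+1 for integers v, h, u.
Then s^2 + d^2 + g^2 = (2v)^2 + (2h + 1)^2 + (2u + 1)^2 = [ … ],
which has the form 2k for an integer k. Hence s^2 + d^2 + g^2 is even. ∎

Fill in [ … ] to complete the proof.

(2v)^2 + (2h + 1)^2 + (2u + 1)^2 = 4h^2 + 4h + 4u^2 + 4u + 4v^2 + 2
= 2(2h^2 + 2h + 2u^2 + 2u + 2v^2 + 1).
Since 2h^2 + 2h + 2u^2 + 2u + 2v^2 + 1 is an integer, the sum of squares is of the form 2k for an integer k.

2(2h^2 + 2h + 2u^2 + 2u + 2v^2 + 1)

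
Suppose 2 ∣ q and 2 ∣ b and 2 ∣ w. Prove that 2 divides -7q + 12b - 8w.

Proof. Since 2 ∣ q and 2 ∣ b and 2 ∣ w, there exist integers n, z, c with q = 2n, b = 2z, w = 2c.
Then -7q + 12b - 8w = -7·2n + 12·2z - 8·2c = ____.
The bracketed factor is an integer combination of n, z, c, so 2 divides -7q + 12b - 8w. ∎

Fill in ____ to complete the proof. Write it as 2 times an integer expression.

2(-8c - 7n + 12z)

Each term has a factor of 2: -7·2n + 12·2z - 8·2c = 2·(-8c - 7n + 12z).
Since -8c - 7n + 12z is an integer, 2 ∣ (-7q + 12b - 8w).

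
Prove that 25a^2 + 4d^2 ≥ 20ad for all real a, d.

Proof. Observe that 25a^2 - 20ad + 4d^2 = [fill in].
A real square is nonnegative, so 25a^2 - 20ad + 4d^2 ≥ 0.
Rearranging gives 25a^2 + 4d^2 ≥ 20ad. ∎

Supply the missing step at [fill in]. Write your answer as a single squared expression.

(5a - 2d)^2

25a^2 - 20ad + 4d^2 is a perfect-square trinomial: the outer terms are (5a)^2 and (2d)^2, and the cross term is -2·5a·2d.
So 25a^2 - 20ad + 4d^2 = (5a - 2d)^2 ≥ 0.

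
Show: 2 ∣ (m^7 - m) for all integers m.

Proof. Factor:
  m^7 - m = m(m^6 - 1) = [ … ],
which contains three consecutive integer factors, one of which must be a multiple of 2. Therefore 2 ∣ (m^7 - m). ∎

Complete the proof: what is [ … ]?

m^6 - 1 = (m^2 - 1)(m^4 + m^2 + 1), and m^2 - 1 = (m-1)(m+1).
So m(m^6 - 1) = (m - 1)m(m + 1)(m^4 + m^2 + 1).

(m - 1)m(m + 1)(m^4 + m^2 + 1)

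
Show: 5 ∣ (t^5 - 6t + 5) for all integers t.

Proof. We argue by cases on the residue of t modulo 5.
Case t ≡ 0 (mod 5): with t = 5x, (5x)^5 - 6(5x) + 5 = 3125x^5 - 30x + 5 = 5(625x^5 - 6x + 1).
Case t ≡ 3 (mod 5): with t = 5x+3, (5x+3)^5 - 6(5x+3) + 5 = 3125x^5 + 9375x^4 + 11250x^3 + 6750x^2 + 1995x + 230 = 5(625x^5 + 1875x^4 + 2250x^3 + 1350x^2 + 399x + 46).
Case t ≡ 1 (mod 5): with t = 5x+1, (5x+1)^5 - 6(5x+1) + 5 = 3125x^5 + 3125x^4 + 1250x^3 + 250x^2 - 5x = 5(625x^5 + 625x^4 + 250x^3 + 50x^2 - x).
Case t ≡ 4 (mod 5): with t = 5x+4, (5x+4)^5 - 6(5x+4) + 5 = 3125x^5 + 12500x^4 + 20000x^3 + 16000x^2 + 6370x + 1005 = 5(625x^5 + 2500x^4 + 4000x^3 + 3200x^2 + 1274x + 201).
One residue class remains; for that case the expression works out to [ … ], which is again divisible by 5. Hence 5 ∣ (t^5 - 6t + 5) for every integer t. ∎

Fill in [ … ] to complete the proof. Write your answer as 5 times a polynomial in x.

Only t ≡ 2 (mod 5) is unaccounted for. Put t = 5x+2:
(5x+2)^5 - 6(5x+2) + 5 expands to 3125x^5 + 6250x^4 + 5000x^3 + 2000x^2 + 370x + 25,
and factoring out 5 leaves 5(625x^5 + 1250x^4 + 1000x^3 + 400x^2 + 74x + 5).

5(625x^5 + 1250x^4 + 1000x^3 + 400x^2 + 74x + 5)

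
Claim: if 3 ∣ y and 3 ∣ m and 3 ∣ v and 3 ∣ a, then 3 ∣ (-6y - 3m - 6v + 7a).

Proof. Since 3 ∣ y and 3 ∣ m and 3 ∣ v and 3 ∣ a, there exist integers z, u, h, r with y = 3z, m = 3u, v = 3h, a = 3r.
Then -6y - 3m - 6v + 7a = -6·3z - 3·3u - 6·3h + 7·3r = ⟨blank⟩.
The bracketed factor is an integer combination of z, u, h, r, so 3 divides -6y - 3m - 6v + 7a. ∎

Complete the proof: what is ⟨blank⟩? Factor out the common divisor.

3(-6h + 7r - 3u - 6z)

Pull the common 3 out of every term: -6·3z - 3·3u - 6·3h + 7·3r = 3(-6h + 7r - 3u - 6z).
-6h + 7r - 3u - 6z is an integer, which exhibits the divisibility.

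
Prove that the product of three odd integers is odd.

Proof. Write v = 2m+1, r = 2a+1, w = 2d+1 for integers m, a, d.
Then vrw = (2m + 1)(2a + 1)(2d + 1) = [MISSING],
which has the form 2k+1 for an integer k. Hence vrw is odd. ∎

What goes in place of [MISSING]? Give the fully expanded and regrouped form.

Expanding: (2m + 1)(2a + 1)(2d + 1) = 8adm + 4ad + 4am + 2a + 4dm + 2d + 2m + 1.
Every term except the constant is even, so this is 2(4adm + 2ad + 2am + a + 2dm + d + m) + 1,
and 4adm + 2ad + 2am + a + 2dm + d + m ∈ ℤ gives the required form.

2(4adm + 2ad + 2am + a + 2dm + d + m) + 1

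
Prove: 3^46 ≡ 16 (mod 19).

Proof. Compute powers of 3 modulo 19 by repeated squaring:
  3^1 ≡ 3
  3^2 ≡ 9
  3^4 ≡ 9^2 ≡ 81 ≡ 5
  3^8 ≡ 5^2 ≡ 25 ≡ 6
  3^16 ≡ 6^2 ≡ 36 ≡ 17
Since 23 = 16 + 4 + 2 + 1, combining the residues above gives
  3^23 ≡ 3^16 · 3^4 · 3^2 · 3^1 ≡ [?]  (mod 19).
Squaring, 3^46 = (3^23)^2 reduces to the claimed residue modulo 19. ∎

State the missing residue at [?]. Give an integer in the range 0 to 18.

15

Multiply the listed residues: 17 · 5 · 9 · 3 = 85 → 765 → 2295.
Reducing modulo 19: 2295 = 120·19 + 15, so 3^23 ≡ 15.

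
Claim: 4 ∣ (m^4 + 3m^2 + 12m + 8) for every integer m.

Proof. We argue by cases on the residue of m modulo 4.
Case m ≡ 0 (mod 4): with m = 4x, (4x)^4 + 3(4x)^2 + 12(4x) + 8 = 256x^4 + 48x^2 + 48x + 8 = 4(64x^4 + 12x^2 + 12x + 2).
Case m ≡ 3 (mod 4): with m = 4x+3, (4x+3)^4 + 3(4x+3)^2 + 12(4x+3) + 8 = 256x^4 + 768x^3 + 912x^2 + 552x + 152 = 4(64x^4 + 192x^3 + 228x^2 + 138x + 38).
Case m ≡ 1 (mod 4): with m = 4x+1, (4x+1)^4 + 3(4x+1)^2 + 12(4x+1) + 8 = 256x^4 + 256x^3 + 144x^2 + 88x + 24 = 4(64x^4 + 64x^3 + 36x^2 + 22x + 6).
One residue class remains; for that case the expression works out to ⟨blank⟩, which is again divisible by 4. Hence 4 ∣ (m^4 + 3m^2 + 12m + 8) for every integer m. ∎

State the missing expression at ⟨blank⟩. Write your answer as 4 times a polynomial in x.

Only m ≡ 2 (mod 4) is unaccounted for. Put m = 4x+2:
(4x+2)^4 + 3(4x+2)^2 + 12(4x+2) + 8 expands to 256x^4 + 512x^3 + 432x^2 + 224x + 60,
and factoring out 4 leaves 4(64x^4 + 128x^3 + 108x^2 + 56x + 15).

4(64x^4 + 128x^3 + 108x^2 + 56x + 15)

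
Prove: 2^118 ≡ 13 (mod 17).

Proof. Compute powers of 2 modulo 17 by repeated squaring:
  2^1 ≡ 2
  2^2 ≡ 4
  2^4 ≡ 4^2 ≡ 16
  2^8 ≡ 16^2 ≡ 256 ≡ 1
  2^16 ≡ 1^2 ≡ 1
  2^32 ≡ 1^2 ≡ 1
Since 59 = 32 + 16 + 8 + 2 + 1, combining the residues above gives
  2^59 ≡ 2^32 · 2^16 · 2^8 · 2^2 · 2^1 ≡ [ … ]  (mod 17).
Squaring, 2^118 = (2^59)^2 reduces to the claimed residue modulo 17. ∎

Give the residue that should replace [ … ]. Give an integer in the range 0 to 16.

8

2^32 · 2^16 · 2^8 · 2^2 · 2^1 ≡ 1 · 1 · 1 · 4 · 2 = 8.
8 mod 17 = 8, so 2^59 ≡ 8 (mod 17).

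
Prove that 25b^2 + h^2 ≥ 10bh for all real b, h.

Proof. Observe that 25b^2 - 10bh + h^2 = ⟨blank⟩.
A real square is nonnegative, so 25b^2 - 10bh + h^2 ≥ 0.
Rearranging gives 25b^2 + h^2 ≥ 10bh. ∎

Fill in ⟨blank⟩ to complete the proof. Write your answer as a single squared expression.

25b^2 - 10bh + h^2 is a perfect-square trinomial: the outer terms are (5b)^2 and (h)^2, and the cross term is -2·5b·h.
So 25b^2 - 10bh + h^2 = (5b - h)^2 ≥ 0.

(5b - h)^2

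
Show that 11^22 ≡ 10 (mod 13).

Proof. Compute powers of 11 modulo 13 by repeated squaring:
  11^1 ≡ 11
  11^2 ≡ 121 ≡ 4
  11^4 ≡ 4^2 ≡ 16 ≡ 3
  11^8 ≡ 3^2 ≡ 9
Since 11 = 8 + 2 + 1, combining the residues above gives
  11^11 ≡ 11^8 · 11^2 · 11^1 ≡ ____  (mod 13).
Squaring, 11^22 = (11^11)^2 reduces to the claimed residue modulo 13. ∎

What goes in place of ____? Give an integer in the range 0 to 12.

11^8 · 11^2 · 11^1 ≡ 9 · 4 · 11 = 396.
396 mod 13 = 6, so 11^11 ≡ 6 (mod 13).

6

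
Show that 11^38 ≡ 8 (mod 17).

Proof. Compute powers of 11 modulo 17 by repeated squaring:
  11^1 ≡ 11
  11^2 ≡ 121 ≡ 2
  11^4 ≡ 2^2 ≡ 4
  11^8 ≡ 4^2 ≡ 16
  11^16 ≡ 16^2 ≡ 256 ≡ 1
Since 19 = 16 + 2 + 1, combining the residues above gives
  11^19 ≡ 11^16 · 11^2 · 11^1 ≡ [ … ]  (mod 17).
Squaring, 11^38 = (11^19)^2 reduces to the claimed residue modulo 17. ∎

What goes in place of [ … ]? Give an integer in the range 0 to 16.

5

Multiply the listed residues: 1 · 2 · 11 = 2 → 22.
Reducing modulo 17: 22 = 1·17 + 5, so 11^19 ≡ 5.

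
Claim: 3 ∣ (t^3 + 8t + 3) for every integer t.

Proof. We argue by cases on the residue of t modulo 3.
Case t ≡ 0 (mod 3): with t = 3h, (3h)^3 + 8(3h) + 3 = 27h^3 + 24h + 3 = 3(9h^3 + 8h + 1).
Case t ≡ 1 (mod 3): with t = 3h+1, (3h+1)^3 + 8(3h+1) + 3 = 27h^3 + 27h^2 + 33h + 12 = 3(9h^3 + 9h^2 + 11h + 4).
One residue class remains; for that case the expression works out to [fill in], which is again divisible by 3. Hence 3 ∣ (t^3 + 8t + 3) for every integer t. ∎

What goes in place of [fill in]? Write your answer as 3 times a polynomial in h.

Only t ≡ 2 (mod 3) is unaccounted for. Put t = 3h+2:
(3h+2)^3 + 8(3h+2) + 3 expands to 27h^3 + 54h^2 + 60h + 27,
and factoring out 3 leaves 3(9h^3 + 18h^2 + 20h + 9).

3(9h^3 + 18h^2 + 20h + 9)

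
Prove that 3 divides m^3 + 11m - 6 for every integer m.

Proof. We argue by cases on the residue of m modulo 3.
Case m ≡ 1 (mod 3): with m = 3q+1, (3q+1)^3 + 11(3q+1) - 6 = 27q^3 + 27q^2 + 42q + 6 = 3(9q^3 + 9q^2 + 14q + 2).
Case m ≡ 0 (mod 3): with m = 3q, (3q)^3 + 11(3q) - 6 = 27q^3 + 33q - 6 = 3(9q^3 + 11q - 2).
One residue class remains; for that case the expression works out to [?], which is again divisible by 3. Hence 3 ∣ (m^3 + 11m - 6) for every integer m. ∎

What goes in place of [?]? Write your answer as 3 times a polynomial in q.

The residues treated are {1, 0}, so the missing case is m ≡ 2 (mod 3); write m = 3q+2.
Then (3q+2)^3 + 11(3q+2) - 6 = 27q^3 + 54q^2 + 69q + 24 = 3(9q^3 + 18q^2 + 23q + 8).

3(9q^3 + 18q^2 + 23q + 8)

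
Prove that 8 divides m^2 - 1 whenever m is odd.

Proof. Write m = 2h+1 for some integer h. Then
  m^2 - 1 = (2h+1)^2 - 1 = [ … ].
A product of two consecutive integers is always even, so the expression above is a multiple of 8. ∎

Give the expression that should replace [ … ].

4h(h + 1)

(2h+1)^2 - 1 = 4h^2 + 4h + 1 - 1 = 4h^2 + 4h = 4h(h+1).
Since h and h+1 are consecutive, h(h+1) is even, and 4·(even) is a multiple of 8.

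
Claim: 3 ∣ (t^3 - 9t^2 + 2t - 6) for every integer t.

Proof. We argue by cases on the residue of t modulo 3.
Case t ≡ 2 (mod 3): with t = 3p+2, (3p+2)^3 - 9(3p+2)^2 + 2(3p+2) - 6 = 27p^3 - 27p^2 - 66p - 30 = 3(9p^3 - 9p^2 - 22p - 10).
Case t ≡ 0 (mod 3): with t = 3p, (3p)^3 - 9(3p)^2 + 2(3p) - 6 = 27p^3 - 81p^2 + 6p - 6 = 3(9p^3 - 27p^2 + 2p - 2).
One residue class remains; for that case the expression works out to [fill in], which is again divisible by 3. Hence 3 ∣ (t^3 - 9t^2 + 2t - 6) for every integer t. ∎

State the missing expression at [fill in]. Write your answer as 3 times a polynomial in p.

The residues treated are {2, 0}, so the missing case is t ≡ 1 (mod 3); write t = 3p+1.
Then (3p+1)^3 - 9(3p+1)^2 + 2(3p+1) - 6 = 27p^3 - 54p^2 - 39p - 12 = 3(9p^3 - 18p^2 - 13p - 4).

3(9p^3 - 18p^2 - 13p - 4)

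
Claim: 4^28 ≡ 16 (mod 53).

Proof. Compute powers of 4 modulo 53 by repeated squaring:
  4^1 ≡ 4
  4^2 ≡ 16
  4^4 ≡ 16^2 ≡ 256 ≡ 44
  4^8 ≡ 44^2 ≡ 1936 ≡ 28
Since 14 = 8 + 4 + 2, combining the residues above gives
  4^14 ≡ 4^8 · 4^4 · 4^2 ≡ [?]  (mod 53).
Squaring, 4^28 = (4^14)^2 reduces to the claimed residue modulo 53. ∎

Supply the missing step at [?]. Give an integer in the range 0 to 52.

49

Multiply the listed residues: 28 · 44 · 16 = 1232 → 19712.
Reducing modulo 53: 19712 = 371·53 + 49, so 4^14 ≡ 49.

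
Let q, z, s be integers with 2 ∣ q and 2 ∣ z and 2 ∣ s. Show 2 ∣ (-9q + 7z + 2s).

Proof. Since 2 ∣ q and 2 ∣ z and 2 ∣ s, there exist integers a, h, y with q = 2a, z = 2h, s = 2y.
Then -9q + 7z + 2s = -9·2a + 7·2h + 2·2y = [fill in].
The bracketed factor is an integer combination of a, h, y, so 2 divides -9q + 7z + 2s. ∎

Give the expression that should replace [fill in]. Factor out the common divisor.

2(-9a + 7h + 2y)

Pull the common 2 out of every term: -9·2a + 7·2h + 2·2y = 2(-9a + 7h + 2y).
-9a + 7h + 2y is an integer, which exhibits the divisibility.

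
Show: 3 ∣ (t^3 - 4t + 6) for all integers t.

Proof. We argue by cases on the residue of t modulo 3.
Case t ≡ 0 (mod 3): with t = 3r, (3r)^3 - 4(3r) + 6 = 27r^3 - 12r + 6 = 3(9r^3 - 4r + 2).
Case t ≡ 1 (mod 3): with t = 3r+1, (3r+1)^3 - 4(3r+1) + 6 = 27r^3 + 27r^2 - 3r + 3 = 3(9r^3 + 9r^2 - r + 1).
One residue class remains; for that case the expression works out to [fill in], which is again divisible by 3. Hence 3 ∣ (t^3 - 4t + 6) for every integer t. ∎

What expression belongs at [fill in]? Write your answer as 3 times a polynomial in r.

3(9r^3 + 18r^2 + 8r + 2)

Only t ≡ 2 (mod 3) is unaccounted for. Put t = 3r+2:
(3r+2)^3 - 4(3r+2) + 6 expands to 27r^3 + 54r^2 + 24r + 6,
and factoring out 3 leaves 3(9r^3 + 18r^2 + 8r + 2).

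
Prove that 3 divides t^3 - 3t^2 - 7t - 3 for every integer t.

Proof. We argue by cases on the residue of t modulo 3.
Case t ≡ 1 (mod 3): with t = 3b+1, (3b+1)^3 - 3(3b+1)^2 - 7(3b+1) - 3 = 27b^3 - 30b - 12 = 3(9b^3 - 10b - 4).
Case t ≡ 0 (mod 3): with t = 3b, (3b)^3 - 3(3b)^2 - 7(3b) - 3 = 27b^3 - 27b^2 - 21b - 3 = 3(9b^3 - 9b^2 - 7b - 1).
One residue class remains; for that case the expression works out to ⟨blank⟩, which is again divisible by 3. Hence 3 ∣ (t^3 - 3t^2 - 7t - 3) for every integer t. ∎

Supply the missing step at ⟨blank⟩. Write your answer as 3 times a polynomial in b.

3(9b^3 + 9b^2 - 7b - 7)

Only t ≡ 2 (mod 3) is unaccounted for. Put t = 3b+2:
(3b+2)^3 - 3(3b+2)^2 - 7(3b+2) - 3 expands to 27b^3 + 27b^2 - 21b - 21,
and factoring out 3 leaves 3(9b^3 + 9b^2 - 7b - 7).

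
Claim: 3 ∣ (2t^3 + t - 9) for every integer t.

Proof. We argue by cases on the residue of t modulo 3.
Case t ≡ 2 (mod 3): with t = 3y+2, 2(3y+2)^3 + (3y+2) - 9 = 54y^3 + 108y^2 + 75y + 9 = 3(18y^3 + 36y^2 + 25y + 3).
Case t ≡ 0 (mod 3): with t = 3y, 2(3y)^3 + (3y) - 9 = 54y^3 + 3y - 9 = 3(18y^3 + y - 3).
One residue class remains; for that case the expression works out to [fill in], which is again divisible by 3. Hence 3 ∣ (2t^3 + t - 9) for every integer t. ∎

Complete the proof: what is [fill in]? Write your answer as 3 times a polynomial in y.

3(18y^3 + 18y^2 + 7y - 2)

The residues treated are {2, 0}, so the missing case is t ≡ 1 (mod 3); write t = 3y+1.
Then 2(3y+1)^3 + (3y+1) - 9 = 54y^3 + 54y^2 + 21y - 6 = 3(18y^3 + 18y^2 + 7y - 2).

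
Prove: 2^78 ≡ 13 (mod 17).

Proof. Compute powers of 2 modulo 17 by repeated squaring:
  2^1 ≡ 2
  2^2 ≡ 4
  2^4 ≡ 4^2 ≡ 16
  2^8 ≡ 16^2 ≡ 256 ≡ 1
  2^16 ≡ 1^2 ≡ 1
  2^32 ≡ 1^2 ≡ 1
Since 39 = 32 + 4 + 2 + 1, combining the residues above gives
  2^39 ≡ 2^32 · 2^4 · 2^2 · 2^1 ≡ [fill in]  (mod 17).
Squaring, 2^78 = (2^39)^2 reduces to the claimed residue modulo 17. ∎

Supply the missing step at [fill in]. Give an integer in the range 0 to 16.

9

Multiply the listed residues: 1 · 16 · 4 · 2 = 16 → 64 → 128.
Reducing modulo 17: 128 = 7·17 + 9, so 2^39 ≡ 9.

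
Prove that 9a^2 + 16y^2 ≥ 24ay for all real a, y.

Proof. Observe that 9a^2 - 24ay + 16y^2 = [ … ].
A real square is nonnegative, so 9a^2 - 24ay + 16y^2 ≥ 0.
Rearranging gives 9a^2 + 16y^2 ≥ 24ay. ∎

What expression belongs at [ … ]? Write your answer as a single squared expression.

(3a - 4y)^2

The leading and trailing coefficients are 3^2 and 4^2, and 24 = 2·3·4, so the trinomial is (3a - 4y)^2.
Hence 9a^2 - 24ay + 16y^2 ≥ 0.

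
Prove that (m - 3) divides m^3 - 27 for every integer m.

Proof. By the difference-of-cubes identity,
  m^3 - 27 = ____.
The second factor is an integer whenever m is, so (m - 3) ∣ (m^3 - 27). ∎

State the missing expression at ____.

a^3 - b^3 = (a - b)(a^2 + ab + b^2). With a = m, b = 3:
m^3 - 27 = (m - 3)(m^2 + 3m + 9).

(m - 3)(m^2 + 3m + 9)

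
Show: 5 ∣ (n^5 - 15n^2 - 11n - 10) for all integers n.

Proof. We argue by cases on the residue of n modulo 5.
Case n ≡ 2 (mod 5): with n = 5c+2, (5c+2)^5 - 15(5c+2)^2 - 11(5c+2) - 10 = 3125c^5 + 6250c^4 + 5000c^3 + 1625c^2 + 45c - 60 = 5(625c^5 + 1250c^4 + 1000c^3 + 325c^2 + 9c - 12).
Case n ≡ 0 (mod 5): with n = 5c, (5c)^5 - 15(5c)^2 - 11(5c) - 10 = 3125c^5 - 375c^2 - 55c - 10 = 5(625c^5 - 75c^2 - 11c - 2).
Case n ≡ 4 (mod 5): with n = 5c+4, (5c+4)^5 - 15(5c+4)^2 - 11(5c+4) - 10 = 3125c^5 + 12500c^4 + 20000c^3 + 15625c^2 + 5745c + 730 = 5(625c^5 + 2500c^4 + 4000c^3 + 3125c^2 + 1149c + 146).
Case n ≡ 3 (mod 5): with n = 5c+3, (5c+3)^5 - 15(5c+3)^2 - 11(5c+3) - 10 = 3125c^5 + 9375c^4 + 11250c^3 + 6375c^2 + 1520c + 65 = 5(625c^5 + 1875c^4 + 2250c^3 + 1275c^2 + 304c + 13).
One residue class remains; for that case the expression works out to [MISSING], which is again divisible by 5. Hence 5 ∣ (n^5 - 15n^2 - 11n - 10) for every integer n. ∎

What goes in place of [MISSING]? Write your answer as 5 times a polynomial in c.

5(625c^5 + 625c^4 + 250c^3 - 25c^2 - 36c - 7)

The residues treated are {2, 0, 4, 3}, so the missing case is n ≡ 1 (mod 5); write n = 5c+1.
Then (5c+1)^5 - 15(5c+1)^2 - 11(5c+1) - 10 = 3125c^5 + 3125c^4 + 1250c^3 - 125c^2 - 180c - 35 = 5(625c^5 + 625c^4 + 250c^3 - 25c^2 - 36c - 7).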